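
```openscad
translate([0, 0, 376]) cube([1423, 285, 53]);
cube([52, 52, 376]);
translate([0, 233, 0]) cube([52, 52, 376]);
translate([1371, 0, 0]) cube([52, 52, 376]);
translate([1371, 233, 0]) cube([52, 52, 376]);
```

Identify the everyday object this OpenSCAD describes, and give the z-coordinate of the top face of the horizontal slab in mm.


A bench. The seat-top height is 429 mm.

A long slab on four corner posts — a bench. The slab sits at z = 376 with thickness 53, so the top is 376 + 53 = 429 mm.


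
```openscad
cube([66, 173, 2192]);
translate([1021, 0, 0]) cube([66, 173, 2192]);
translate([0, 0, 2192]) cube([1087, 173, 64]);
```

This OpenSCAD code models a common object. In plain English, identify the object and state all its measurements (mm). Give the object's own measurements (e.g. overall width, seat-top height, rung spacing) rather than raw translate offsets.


A door frame. The clear opening is 955 mm wide and 2192 mm high. Two 66 mm wide jambs, 173 mm deep, stand either side of the opening from the floor to the top of the opening. A 64 mm thick head sits across the top of both jambs, spanning the full outside width of the frame.


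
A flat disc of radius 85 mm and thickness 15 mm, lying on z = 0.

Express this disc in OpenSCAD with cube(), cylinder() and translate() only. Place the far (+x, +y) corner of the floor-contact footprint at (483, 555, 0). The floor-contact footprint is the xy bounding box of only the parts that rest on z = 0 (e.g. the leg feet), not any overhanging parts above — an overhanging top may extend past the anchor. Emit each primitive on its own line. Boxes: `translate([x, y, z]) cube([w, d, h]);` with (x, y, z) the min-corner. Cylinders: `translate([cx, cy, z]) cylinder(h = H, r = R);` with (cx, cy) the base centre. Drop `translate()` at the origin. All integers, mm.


translate([398, 470, 0]) cylinder(h = 15, r = 85);


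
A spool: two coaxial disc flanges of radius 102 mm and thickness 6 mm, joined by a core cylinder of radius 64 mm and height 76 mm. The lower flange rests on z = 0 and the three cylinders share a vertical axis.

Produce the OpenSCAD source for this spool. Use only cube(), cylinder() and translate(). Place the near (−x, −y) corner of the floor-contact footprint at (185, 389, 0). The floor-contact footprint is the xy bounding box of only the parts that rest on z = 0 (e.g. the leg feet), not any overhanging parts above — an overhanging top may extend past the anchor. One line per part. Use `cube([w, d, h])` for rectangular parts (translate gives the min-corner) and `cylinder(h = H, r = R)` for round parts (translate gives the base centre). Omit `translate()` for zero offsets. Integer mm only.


translate([287, 491, 0]) cylinder(h = 6, r = 102);
translate([287, 491, 6]) cylinder(h = 76, r = 64);
translate([287, 491, 82]) cylinder(h = 6, r = 102);


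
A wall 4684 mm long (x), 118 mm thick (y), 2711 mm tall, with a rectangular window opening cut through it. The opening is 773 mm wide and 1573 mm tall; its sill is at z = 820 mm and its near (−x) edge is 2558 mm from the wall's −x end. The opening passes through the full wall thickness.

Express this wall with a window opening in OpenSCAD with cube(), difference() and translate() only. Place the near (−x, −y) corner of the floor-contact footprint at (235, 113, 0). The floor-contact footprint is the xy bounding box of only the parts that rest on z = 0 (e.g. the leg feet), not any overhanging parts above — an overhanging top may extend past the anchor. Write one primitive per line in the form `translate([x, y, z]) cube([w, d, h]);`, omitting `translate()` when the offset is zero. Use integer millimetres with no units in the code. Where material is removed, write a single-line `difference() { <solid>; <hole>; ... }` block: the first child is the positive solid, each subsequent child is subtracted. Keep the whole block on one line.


difference() { translate([235, 113, 0]) cube([4684, 118, 2711]); translate([2793, 113, 820]) cube([773, 118, 1573]); }


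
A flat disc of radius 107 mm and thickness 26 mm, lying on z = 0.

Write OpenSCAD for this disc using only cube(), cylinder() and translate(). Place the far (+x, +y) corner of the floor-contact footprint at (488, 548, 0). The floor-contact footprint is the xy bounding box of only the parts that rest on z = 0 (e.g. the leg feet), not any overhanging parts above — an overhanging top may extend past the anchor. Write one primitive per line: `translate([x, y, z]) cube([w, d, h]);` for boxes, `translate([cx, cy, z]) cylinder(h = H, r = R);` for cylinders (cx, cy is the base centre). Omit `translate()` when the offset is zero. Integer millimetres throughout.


translate([381, 441, 0]) cylinder(h = 26, r = 107);


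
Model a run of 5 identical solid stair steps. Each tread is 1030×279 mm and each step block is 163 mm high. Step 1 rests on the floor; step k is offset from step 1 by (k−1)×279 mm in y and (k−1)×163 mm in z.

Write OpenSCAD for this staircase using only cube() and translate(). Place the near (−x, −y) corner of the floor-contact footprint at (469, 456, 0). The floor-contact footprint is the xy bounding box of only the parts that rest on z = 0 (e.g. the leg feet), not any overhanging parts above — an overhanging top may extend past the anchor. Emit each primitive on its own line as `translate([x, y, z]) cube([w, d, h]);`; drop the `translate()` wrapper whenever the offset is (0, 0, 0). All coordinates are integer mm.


translate([469, 456, 0]) cube([1030, 279, 163]);
translate([469, 735, 163]) cube([1030, 279, 163]);
translate([469, 1014, 326]) cube([1030, 279, 163]);
translate([469, 1293, 489]) cube([1030, 279, 163]);
translate([469, 1572, 652]) cube([1030, 279, 163]);


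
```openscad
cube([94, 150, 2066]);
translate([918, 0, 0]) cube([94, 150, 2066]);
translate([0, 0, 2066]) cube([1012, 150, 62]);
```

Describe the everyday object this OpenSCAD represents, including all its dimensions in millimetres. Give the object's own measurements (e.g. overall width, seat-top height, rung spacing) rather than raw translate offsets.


A door frame. The clear opening is 824 mm wide and 2066 mm high. Two 94 mm wide jambs, 150 mm deep, stand either side of the opening from the floor to the top of the opening. A 62 mm thick head sits across the top of both jambs, spanning the full outside width of the frame.


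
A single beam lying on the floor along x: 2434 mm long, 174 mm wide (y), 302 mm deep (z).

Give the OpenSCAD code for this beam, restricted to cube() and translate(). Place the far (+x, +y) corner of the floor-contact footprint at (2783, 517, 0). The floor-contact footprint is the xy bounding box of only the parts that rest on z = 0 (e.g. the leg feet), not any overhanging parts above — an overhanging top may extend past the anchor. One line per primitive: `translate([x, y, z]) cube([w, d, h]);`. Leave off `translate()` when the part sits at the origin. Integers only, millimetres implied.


translate([349, 343, 0]) cube([2434, 174, 302]);


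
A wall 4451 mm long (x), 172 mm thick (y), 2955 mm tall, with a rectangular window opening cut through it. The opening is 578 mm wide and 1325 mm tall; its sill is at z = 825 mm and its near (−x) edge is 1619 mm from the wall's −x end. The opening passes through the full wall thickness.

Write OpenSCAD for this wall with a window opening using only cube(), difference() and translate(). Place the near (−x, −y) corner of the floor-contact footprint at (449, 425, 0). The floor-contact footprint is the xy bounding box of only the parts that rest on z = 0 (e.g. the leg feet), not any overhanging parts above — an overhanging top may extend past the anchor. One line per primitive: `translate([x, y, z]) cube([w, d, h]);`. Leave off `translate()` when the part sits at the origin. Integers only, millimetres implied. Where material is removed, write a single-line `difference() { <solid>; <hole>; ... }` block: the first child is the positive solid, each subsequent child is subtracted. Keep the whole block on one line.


difference() { translate([449, 425, 0]) cube([4451, 172, 2955]); translate([2068, 425, 825]) cube([578, 172, 1325]); }


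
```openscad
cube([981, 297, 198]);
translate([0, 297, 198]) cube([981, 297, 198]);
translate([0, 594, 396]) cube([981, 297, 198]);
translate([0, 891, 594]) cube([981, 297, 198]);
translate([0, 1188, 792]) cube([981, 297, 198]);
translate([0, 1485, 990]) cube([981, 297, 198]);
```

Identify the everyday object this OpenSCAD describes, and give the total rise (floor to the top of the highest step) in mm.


A staircase. The total rise is 1188 mm.

6 identical blocks, each offset up and back from the previous — a staircase. Each step is 198 mm tall and there are 6 of them, so the total rise is 6 × 198 = 1188 mm.


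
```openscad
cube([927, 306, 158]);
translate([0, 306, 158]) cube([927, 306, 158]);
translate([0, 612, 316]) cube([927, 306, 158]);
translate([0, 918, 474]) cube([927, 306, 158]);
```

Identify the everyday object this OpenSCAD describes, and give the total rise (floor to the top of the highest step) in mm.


A staircase. The total rise is 632 mm.

4 identical blocks, each offset up and back from the previous — a staircase. Each step is 158 mm tall and there are 4 of them, so the total rise is 4 × 158 = 632 mm.


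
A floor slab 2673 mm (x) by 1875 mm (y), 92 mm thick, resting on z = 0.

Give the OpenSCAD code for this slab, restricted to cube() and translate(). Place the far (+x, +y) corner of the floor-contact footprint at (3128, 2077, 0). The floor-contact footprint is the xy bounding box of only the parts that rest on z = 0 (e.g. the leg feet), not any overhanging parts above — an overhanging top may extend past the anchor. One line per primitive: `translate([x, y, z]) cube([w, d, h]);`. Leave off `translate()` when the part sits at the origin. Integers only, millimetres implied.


translate([455, 202, 0]) cube([2673, 1875, 92]);


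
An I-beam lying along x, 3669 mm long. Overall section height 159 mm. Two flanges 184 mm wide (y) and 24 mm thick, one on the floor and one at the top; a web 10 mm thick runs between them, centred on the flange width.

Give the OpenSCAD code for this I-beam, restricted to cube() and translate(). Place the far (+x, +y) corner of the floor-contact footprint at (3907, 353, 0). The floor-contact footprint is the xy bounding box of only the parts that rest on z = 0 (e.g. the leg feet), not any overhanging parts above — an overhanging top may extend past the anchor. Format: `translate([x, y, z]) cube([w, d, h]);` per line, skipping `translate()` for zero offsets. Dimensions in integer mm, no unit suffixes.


translate([238, 169, 0]) cube([3669, 184, 24]);
translate([238, 256, 24]) cube([3669, 10, 111]);
translate([238, 169, 135]) cube([3669, 184, 24]);


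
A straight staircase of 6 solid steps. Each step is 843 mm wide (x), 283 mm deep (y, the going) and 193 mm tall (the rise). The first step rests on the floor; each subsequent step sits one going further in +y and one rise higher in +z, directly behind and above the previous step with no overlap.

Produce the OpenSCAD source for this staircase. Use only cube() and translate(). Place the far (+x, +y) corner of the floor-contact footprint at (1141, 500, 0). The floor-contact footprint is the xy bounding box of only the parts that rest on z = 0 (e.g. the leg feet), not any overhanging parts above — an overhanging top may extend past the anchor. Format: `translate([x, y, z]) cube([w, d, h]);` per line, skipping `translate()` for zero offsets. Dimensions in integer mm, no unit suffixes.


translate([298, 217, 0]) cube([843, 283, 193]);
translate([298, 500, 193]) cube([843, 283, 193]);
translate([298, 783, 386]) cube([843, 283, 193]);
translate([298, 1066, 579]) cube([843, 283, 193]);
translate([298, 1349, 772]) cube([843, 283, 193]);
translate([298, 1632, 965]) cube([843, 283, 193]);


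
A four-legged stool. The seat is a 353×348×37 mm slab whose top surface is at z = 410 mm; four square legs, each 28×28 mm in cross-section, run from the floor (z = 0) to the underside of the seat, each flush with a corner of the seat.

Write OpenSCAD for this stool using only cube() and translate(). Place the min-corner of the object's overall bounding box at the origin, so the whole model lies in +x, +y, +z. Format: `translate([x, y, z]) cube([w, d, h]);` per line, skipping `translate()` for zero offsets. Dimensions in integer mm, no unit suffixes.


translate([0, 0, 373]) cube([353, 348, 37]);
cube([28, 28, 373]);
translate([325, 0, 0]) cube([28, 28, 373]);
translate([0, 320, 0]) cube([28, 28, 373]);
translate([325, 320, 0]) cube([28, 28, 373]);


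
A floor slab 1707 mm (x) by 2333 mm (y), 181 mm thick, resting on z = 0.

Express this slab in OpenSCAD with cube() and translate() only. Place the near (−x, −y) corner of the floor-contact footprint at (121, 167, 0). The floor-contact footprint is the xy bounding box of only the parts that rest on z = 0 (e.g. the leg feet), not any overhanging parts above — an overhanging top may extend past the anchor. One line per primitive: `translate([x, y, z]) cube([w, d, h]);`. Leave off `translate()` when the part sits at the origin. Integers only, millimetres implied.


translate([121, 167, 0]) cube([1707, 2333, 181]);


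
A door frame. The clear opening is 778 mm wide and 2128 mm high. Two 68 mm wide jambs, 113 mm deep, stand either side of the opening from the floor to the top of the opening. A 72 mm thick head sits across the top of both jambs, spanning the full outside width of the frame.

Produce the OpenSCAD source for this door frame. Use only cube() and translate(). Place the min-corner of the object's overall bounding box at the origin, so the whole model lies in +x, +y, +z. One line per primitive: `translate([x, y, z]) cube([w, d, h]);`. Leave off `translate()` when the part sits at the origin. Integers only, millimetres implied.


cube([68, 113, 2128]);
translate([846, 0, 0]) cube([68, 113, 2128]);
translate([0, 0, 2128]) cube([914, 113, 72]);


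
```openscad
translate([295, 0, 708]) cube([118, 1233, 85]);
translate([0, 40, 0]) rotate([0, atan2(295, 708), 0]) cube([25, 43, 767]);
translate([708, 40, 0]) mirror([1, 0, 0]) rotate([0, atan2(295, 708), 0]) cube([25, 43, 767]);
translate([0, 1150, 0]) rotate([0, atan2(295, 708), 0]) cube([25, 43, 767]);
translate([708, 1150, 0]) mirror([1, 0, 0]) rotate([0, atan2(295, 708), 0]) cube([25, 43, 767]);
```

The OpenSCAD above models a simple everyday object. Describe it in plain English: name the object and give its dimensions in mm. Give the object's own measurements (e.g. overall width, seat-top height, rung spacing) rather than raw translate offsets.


A sawhorse. A 118×1233×85 mm beam (x, y, z) sits on two A-frame leg pairs. Each pair is two raked legs of 25×43 mm section (43 mm along y) splaying symmetrically in x. Each leg rises 708 mm vertically over 295 mm of horizontal reach and is 767 mm long along its own axis. Every leg's outer bottom edge rests on the floor and its outer top edge meets a bottom edge of the beam — the left legs (tilting toward +x) meet the beam's −x bottom edge, the right legs (their mirror images, tilting toward −x) meet its +x bottom edge — so the leg tops tuck under the beam, the beam's underside is 708 mm above the floor, and the feet are 708 mm apart outside-to-outside with the beam centred between them. The two leg pairs are set in 40 mm from either end of the beam.


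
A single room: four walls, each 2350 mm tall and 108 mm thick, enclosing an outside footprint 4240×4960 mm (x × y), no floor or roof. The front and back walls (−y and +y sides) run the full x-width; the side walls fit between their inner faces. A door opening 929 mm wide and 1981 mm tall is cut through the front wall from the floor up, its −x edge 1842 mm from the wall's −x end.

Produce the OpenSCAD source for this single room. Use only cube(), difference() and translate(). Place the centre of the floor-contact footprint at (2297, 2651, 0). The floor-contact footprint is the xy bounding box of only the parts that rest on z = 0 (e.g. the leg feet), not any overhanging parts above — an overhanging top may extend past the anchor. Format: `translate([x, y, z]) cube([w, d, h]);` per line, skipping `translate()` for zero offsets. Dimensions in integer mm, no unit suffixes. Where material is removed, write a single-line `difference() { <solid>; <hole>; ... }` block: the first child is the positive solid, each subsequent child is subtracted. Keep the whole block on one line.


difference() { translate([177, 171, 0]) cube([4240, 108, 2350]); translate([2019, 171, 0]) cube([929, 108, 1981]); }
translate([177, 5023, 0]) cube([4240, 108, 2350]);
translate([177, 279, 0]) cube([108, 4744, 2350]);
translate([4309, 279, 0]) cube([108, 4744, 2350]);


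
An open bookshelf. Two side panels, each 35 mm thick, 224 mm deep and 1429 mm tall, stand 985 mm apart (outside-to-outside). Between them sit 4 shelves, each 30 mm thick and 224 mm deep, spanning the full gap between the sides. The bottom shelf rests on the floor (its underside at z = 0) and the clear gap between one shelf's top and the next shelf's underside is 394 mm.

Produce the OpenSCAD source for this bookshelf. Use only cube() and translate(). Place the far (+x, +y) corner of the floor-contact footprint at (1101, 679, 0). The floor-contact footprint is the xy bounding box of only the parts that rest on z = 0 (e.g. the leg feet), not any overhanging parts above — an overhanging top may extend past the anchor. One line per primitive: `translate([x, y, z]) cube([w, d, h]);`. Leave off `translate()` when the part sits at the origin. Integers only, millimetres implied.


translate([116, 455, 0]) cube([35, 224, 1429]);
translate([1066, 455, 0]) cube([35, 224, 1429]);
translate([151, 455, 0]) cube([915, 224, 30]);
translate([151, 455, 424]) cube([915, 224, 30]);
translate([151, 455, 848]) cube([915, 224, 30]);
translate([151, 455, 1272]) cube([915, 224, 30]);


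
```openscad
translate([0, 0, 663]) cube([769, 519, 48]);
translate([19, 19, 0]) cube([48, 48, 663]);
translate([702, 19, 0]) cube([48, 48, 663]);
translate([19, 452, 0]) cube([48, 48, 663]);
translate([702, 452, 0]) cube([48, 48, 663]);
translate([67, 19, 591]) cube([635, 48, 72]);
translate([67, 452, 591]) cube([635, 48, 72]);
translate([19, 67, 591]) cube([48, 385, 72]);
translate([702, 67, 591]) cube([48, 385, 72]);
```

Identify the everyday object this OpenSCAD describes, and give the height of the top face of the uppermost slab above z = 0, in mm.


A table. The table height is 711 mm.

A 769×519×48 slab sits at z = 663 on four 48 mm square posts — a table. The top surface is at 663 + 48 = 711 mm.


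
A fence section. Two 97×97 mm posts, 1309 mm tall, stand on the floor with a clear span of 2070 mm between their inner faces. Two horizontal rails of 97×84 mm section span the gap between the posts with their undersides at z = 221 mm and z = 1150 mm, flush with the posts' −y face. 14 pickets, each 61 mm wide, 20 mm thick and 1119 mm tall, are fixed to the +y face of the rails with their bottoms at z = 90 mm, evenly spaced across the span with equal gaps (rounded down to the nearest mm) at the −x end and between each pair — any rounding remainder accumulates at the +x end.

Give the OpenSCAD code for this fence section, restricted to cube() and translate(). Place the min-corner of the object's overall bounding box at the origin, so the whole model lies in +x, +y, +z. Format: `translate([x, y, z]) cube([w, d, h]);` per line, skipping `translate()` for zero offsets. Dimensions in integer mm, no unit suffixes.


cube([97, 97, 1309]);
translate([2167, 0, 0]) cube([97, 97, 1309]);
translate([97, 0, 221]) cube([2070, 97, 84]);
translate([97, 0, 1150]) cube([2070, 97, 84]);
translate([178, 97, 90]) cube([61, 20, 1119]);
translate([320, 97, 90]) cube([61, 20, 1119]);
translate([462, 97, 90]) cube([61, 20, 1119]);
translate([604, 97, 90]) cube([61, 20, 1119]);
translate([746, 97, 90]) cube([61, 20, 1119]);
translate([888, 97, 90]) cube([61, 20, 1119]);
translate([1030, 97, 90]) cube([61, 20, 1119]);
translate([1172, 97, 90]) cube([61, 20, 1119]);
translate([1314, 97, 90]) cube([61, 20, 1119]);
translate([1456, 97, 90]) cube([61, 20, 1119]);
translate([1598, 97, 90]) cube([61, 20, 1119]);
translate([1740, 97, 90]) cube([61, 20, 1119]);
translate([1882, 97, 90]) cube([61, 20, 1119]);
translate([2024, 97, 90]) cube([61, 20, 1119]);


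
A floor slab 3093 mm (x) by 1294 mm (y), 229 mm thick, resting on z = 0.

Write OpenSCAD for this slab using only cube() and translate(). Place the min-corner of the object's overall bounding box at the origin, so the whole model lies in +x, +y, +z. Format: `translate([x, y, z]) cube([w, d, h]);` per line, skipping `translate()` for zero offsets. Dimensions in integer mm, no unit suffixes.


cube([3093, 1294, 229]);


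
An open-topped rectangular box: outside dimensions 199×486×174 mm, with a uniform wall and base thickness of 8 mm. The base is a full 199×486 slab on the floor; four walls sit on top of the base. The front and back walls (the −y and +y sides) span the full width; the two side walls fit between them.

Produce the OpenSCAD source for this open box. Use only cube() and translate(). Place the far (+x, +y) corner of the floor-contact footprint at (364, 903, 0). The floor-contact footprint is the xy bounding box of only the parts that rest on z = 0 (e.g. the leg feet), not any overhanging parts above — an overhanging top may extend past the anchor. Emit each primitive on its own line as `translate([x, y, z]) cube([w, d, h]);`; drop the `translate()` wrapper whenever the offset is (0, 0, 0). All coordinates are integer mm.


translate([165, 417, 0]) cube([199, 486, 8]);
translate([165, 417, 8]) cube([199, 8, 166]);
translate([165, 895, 8]) cube([199, 8, 166]);
translate([165, 425, 8]) cube([8, 470, 166]);
translate([356, 425, 8]) cube([8, 470, 166]);


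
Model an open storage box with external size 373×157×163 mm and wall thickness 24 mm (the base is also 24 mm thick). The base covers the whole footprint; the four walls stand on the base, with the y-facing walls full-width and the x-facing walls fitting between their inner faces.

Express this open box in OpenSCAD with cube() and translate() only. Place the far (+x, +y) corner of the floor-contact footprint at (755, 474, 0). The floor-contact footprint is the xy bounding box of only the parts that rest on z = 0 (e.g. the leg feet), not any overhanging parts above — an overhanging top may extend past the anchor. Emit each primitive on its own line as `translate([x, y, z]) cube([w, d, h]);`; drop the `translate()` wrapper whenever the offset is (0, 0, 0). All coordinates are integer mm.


translate([382, 317, 0]) cube([373, 157, 24]);
translate([382, 317, 24]) cube([373, 24, 139]);
translate([382, 450, 24]) cube([373, 24, 139]);
translate([382, 341, 24]) cube([24, 109, 139]);
translate([731, 341, 24]) cube([24, 109, 139]);


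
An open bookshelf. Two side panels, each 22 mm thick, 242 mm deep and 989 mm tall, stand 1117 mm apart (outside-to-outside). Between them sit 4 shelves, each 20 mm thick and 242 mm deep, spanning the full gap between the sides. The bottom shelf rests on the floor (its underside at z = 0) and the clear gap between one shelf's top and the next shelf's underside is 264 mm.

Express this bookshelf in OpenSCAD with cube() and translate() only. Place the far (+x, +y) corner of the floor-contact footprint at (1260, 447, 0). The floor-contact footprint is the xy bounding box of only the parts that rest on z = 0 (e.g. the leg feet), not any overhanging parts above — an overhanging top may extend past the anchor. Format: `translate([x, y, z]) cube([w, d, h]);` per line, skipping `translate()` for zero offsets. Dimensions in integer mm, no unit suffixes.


translate([143, 205, 0]) cube([22, 242, 989]);
translate([1238, 205, 0]) cube([22, 242, 989]);
translate([165, 205, 0]) cube([1073, 242, 20]);
translate([165, 205, 284]) cube([1073, 242, 20]);
translate([165, 205, 568]) cube([1073, 242, 20]);
translate([165, 205, 852]) cube([1073, 242, 20]);


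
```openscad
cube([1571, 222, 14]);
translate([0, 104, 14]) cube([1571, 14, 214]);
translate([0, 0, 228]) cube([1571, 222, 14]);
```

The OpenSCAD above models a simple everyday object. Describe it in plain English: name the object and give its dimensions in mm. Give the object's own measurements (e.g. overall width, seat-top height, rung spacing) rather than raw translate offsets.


An I-beam lying along x, 1571 mm long. Overall section height 242 mm. Two flanges 222 mm wide (y) and 14 mm thick, one on the floor and one at the top; a web 14 mm thick runs between them, centred on the flange width.


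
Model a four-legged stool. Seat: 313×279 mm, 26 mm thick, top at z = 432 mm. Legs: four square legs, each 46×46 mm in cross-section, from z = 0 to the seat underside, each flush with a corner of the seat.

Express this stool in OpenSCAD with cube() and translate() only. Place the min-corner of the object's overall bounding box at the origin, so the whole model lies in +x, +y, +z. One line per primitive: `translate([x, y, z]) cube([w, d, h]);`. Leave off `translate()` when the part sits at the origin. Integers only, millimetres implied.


translate([0, 0, 406]) cube([313, 279, 26]);
cube([46, 46, 406]);
translate([267, 0, 0]) cube([46, 46, 406]);
translate([0, 233, 0]) cube([46, 46, 406]);
translate([267, 233, 0]) cube([46, 46, 406]);


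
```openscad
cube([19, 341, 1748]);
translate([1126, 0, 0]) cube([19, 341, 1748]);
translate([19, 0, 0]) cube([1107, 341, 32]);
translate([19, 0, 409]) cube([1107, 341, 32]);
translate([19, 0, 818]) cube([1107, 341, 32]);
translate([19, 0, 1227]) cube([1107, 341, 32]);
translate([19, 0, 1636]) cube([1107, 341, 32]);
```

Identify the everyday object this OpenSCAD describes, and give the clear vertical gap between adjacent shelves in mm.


A bookshelf. The clear shelf gap is 377 mm.

Two tall side panels with 5 horizontal boards between them — a bookshelf. The first two shelf undersides are at z = 0 and z = 409; with shelf thickness 32, the clear gap is 409 − 0 − 32 = 377 mm.


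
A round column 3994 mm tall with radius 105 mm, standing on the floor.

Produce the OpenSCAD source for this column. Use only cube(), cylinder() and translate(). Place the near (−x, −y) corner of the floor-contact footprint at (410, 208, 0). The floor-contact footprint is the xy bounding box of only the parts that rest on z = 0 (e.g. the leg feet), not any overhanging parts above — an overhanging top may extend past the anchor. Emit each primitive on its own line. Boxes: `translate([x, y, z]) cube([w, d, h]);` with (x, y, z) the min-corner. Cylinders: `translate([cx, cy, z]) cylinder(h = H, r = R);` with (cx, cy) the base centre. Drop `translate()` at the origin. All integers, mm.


translate([515, 313, 0]) cylinder(h = 3994, r = 105);


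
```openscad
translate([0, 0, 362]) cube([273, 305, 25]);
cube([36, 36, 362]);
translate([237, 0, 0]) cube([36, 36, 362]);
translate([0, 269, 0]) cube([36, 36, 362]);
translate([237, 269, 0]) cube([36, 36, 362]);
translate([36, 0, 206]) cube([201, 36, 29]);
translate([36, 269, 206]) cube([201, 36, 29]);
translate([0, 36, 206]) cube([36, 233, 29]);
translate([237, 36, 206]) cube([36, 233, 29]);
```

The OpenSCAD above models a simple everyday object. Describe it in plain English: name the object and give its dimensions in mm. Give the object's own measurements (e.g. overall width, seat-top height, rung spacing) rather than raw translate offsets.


A four-legged stool. The seat is a 273×305×25 mm slab whose top surface is at z = 387 mm; four square legs, each 36×36 mm in cross-section, run from the floor (z = 0) to the underside of the seat, each flush with a corner of the seat. Four stretchers, 36 mm wide and 29 mm tall, connect adjacent legs with their undersides at z = 206 mm, each running between the inner faces of the legs it joins and aligned with the legs' outer faces on the other axis.


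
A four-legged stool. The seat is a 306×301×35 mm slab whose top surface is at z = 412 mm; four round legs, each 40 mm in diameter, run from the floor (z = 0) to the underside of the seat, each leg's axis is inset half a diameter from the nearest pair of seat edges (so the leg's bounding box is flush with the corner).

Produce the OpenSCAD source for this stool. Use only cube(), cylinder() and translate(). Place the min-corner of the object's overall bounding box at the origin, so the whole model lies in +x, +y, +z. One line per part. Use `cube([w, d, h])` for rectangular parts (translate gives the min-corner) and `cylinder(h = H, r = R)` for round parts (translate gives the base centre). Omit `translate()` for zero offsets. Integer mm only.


// leg_h = 412 - 35 = 377
translate([0, 0, 377]) cube([306, 301, 35]);
translate([20, 20, 0]) cylinder(h = 377, r = 20);
translate([286, 20, 0]) cylinder(h = 377, r = 20);
translate([20, 281, 0]) cylinder(h = 377, r = 20);
translate([286, 281, 0]) cylinder(h = 377, r = 20);


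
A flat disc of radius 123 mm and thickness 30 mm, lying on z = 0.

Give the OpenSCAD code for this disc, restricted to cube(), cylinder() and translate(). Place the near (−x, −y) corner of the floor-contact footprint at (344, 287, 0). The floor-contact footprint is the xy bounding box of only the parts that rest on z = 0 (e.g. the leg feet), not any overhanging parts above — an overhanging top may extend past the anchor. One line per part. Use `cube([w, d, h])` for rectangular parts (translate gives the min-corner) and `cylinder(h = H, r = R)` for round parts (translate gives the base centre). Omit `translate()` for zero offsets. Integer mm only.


translate([467, 410, 0]) cylinder(h = 30, r = 123);


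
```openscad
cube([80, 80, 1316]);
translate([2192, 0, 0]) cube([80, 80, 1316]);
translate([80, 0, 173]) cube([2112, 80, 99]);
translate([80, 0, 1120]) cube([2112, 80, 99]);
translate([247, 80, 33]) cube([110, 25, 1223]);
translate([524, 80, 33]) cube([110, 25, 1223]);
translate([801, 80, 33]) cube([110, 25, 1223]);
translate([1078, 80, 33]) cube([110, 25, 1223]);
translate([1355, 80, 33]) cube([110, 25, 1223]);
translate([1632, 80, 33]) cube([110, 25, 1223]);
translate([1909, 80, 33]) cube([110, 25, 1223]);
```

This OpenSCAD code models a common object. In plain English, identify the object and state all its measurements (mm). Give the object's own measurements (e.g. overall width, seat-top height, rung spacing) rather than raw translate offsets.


A fence section. Two 80×80 mm posts, 1316 mm tall, stand on the floor with a clear span of 2112 mm between their inner faces. Two horizontal rails of 80×99 mm section span the gap between the posts with their undersides at z = 173 mm and z = 1120 mm, flush with the posts' −y face. 7 pickets, each 110 mm wide, 25 mm thick and 1223 mm tall, are fixed to the +y face of the rails with their bottoms at z = 33 mm, spaced across the span with a 167 mm gap after the −x post and between neighbouring pickets, with 173 mm left before the +x post.


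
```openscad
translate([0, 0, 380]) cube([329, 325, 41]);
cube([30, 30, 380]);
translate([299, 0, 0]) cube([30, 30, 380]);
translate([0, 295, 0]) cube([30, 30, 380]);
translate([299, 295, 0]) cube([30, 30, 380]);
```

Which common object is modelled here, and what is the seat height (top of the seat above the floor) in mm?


A stool. The seat height is 421 mm.

A 329×325×41 slab at z = 380 on four corner posts — a stool. The seat top is 380 + 41 = 421 mm.


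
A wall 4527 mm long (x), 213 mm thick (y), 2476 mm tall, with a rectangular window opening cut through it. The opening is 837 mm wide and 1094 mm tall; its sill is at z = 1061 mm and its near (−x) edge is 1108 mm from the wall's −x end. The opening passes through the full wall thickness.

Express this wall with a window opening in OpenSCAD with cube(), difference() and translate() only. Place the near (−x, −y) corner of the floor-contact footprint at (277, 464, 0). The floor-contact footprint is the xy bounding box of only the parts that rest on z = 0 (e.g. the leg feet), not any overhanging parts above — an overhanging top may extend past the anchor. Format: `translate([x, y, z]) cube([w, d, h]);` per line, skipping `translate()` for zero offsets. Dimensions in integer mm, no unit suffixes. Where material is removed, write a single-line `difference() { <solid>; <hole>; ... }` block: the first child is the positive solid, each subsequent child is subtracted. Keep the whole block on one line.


difference() { translate([277, 464, 0]) cube([4527, 213, 2476]); translate([1385, 464, 1061]) cube([837, 213, 1094]); }


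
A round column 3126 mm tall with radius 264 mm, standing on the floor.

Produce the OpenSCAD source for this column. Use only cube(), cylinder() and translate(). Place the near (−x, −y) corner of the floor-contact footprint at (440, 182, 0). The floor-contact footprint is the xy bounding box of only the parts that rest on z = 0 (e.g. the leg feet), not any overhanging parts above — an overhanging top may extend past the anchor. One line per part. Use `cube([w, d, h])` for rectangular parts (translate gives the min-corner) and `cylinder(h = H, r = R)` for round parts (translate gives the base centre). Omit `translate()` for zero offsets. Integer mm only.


translate([704, 446, 0]) cylinder(h = 3126, r = 264);


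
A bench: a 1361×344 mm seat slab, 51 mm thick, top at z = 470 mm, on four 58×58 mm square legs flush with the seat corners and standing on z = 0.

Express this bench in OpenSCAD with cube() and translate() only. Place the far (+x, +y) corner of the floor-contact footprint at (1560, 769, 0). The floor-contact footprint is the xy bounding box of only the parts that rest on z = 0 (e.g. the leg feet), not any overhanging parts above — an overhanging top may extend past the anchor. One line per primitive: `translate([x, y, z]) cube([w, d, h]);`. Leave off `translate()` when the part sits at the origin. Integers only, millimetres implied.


translate([199, 425, 419]) cube([1361, 344, 51]);
translate([199, 425, 0]) cube([58, 58, 419]);
translate([199, 711, 0]) cube([58, 58, 419]);
translate([1502, 425, 0]) cube([58, 58, 419]);
translate([1502, 711, 0]) cube([58, 58, 419]);


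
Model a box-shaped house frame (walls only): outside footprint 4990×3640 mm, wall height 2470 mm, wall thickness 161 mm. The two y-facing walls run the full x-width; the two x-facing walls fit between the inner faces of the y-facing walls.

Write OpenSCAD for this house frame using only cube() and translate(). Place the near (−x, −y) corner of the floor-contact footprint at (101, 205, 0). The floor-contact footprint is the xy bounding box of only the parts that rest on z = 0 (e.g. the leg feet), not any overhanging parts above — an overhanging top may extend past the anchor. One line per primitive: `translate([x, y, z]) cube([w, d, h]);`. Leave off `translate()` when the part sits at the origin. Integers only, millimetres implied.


translate([101, 205, 0]) cube([4990, 161, 2470]);
translate([101, 3684, 0]) cube([4990, 161, 2470]);
translate([101, 366, 0]) cube([161, 3318, 2470]);
translate([4930, 366, 0]) cube([161, 3318, 2470]);


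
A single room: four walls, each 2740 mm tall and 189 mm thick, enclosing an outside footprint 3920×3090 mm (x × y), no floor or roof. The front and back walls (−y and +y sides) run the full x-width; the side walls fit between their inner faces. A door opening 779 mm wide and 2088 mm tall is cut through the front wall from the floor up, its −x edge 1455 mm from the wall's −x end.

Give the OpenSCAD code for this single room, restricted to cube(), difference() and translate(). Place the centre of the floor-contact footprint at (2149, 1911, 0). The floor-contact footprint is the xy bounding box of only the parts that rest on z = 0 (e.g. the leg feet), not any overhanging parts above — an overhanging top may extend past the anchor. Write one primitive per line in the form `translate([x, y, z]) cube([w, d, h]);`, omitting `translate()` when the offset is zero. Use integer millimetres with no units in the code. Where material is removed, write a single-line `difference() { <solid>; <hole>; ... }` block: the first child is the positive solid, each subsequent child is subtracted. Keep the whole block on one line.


difference() { translate([189, 366, 0]) cube([3920, 189, 2740]); translate([1644, 366, 0]) cube([779, 189, 2088]); }
translate([189, 3267, 0]) cube([3920, 189, 2740]);
translate([189, 555, 0]) cube([189, 2712, 2740]);
translate([3920, 555, 0]) cube([189, 2712, 2740]);


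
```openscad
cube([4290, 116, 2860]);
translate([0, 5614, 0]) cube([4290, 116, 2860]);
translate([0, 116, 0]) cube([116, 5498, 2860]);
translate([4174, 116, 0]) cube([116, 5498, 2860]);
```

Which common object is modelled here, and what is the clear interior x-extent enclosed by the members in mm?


A house (or room) frame. The interior width is 4058 mm.

Four 2860 mm walls enclosing a rectangle with no floor or roof — a room or house frame. Outside width is 4290 mm and wall thickness is 116 mm, so the interior width is 4290 − 2 × 116 = 4058 mm.


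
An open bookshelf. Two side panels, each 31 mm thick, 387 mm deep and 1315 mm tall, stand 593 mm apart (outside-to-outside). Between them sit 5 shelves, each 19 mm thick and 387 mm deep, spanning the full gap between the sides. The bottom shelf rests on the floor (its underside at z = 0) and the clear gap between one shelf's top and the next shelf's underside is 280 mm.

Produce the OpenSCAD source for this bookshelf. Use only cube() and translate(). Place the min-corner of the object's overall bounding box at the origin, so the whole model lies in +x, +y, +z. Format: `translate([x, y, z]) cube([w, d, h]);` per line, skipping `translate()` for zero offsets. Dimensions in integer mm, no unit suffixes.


cube([31, 387, 1315]);
translate([562, 0, 0]) cube([31, 387, 1315]);
translate([31, 0, 0]) cube([531, 387, 19]);
translate([31, 0, 299]) cube([531, 387, 19]);
translate([31, 0, 598]) cube([531, 387, 19]);
translate([31, 0, 897]) cube([531, 387, 19]);
translate([31, 0, 1196]) cube([531, 387, 19]);


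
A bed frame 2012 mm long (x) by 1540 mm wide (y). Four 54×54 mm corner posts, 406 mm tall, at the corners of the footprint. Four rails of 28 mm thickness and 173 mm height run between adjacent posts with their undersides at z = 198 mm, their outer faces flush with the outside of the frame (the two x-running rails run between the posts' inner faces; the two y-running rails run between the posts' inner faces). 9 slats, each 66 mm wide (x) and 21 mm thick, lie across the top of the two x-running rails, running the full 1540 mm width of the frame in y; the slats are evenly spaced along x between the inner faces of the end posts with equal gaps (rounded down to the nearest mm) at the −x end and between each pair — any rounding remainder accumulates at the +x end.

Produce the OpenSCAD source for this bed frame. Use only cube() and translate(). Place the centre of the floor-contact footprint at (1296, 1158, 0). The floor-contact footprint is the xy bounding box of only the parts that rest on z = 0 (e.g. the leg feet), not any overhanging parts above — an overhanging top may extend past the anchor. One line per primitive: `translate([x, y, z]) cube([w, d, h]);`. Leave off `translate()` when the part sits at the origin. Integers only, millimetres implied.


translate([290, 388, 0]) cube([54, 54, 406]);
translate([290, 1874, 0]) cube([54, 54, 406]);
translate([2248, 388, 0]) cube([54, 54, 406]);
translate([2248, 1874, 0]) cube([54, 54, 406]);
translate([344, 388, 198]) cube([1904, 28, 173]);
translate([344, 1900, 198]) cube([1904, 28, 173]);
translate([290, 442, 198]) cube([28, 1432, 173]);
translate([2274, 442, 198]) cube([28, 1432, 173]);
translate([475, 388, 371]) cube([66, 1540, 21]);
translate([672, 388, 371]) cube([66, 1540, 21]);
translate([869, 388, 371]) cube([66, 1540, 21]);
translate([1066, 388, 371]) cube([66, 1540, 21]);
translate([1263, 388, 371]) cube([66, 1540, 21]);
translate([1460, 388, 371]) cube([66, 1540, 21]);
translate([1657, 388, 371]) cube([66, 1540, 21]);
translate([1854, 388, 371]) cube([66, 1540, 21]);
translate([2051, 388, 371]) cube([66, 1540, 21]);
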